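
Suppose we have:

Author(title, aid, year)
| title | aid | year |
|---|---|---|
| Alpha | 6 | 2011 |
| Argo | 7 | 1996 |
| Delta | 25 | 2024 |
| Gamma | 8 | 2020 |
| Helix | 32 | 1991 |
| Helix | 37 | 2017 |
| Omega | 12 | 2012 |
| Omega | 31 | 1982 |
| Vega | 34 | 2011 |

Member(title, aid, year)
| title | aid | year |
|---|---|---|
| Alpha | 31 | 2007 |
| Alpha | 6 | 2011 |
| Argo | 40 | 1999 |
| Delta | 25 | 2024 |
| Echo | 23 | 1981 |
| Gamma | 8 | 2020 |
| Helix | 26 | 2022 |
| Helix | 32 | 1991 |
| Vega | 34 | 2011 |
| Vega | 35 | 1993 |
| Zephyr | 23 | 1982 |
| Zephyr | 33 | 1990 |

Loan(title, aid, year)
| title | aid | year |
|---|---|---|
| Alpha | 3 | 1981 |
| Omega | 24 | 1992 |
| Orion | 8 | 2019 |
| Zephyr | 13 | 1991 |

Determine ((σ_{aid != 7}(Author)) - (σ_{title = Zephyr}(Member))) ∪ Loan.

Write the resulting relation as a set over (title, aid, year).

{(Alpha, 3, 1981), (Alpha, 6, 2011), (Delta, 25, 2024), (Gamma, 8, 2020), (Helix, 32, 1991), (Helix, 37, 2017), (Omega, 12, 2012), (Omega, 24, 1992), (Omega, 31, 1982), (Orion, 8, 2019), (Vega, 34, 2011), (Zephyr, 13, 1991)}

σ[aid != 7]: keep tuples satisfying aid != 7 → {(Alpha, 6, 2011), (Delta, 25, 2024), (Gamma, 8, 2020), (Helix, 32, 1991), (Helix, 37, 2017), (Omega, 12, 2012), (Omega, 31, 1982), (Vega, 34, 2011)}
σ[title = Zephyr]: keep tuples satisfying title = Zephyr → {(Zephyr, 23, 1982), (Zephyr, 33, 1990)}
Difference: {(Alpha, 6, 2011), (Delta, 25, 2024), (Gamma, 8, 2020), (Helix, 32, 1991), (Helix, 37, 2017), (Omega, 12, 2012), (Omega, 31, 1982), (Vega, 34, 2011)} with {(Zephyr, 23, 1982), (Zephyr, 33, 1990)} → {(Alpha, 6, 2011), (Delta, 25, 2024), (Gamma, 8, 2020), (Helix, 32, 1991), (Helix, 37, 2017), (Omega, 12, 2012), (Omega, 31, 1982), (Vega, 34, 2011)}
Union: {(Alpha, 6, 2011), (Delta, 25, 2024), (Gamma, 8, 2020), (Helix, 32, 1991), (Helix, 37, 2017), (Omega, 12, 2012), (Omega, 31, 1982), (Vega, 34, 2011)} with {(Alpha, 3, 1981), (Omega, 24, 1992), (Orion, 8, 2019), (Zephyr, 13, 1991)} → {(Alpha, 3, 1981), (Alpha, 6, 2011), (Delta, 25, 2024), (Gamma, 8, 2020), (Helix, 32, 1991), (Helix, 37, 2017), (Omega, 12, 2012), (Omega, 24, 1992), (Omega, 31, 1982), (Orion, 8, 2019), (Vega, 34, 2011), (Zephyr, 13, 1991)}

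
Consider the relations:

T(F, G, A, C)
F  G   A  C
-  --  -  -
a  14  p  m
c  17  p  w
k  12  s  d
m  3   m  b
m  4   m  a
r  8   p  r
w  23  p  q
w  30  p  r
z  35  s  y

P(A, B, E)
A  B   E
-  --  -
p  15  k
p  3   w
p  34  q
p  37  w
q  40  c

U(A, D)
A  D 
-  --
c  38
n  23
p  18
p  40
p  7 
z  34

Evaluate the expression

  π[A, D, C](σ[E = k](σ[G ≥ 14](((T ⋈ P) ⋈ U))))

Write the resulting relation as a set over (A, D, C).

Joining T and P on A yields {(a, 14, p, m, 15, k), (a, 14, p, m, 3, w), (a, 14, p, m, 34, q), (a, 14, p, m, 37, w), (c, 17, p, w, 15, k), (c, 17, p, w, 3, w), (c, 17, p, w, 34, q), (c, 17, p, w, 37, w), (r, 8, p, r, 15, k), (r, 8, p, r, 3, w), (r, 8, p, r, 34, q), (r, 8, p, r, 37, w), (w, 23, p, q, 15, k), (w, 23, p, q, 3, w), (w, 23, p, q, 34, q), (w, 23, p, q, 37, w), (w, 30, p, r, 15, k), (w, 30, p, r, 3, w), (w, 30, p, r, 34, q), (w, 30, p, r, 37, w)}.
Joining (T ⋈ P) and U on A yields {(a, 14, p, m, 15, k, 18), (a, 14, p, m, 15, k, 40), (a, 14, p, m, 15, k, 7), (a, 14, p, m, 3, w, 18), (a, 14, p, m, 3, w, 40), (a, 14, p, m, 3, w, 7), (a, 14, p, m, 34, q, 18), (a, 14, p, m, 34, q, 40), (a, 14, p, m, 34, q, 7), (a, 14, p, m, 37, w, 18), (a, 14, p, m, 37, w, 40), (a, 14, p, m, 37, w, 7), (c, 17, p, w, 15, k, 18), (c, 17, p, w, 15, k, 40), (c, 17, p, w, 15, k, 7), (c, 17, p, w, 3, w, 18), (c, 17, p, w, 3, w, 40), (c, 17, p, w, 3, w, 7), (c, 17, p, w, 34, q, 18), (c, 17, p, w, 34, q, 40), (c, 17, p, w, 34, q, 7), (c, 17, p, w, 37, w, 18), (c, 17, p, w, 37, w, 40), (c, 17, p, w, 37, w, 7), (r, 8, p, r, 15, k, 18), (r, 8, p, r, 15, k, 40), (r, 8, p, r, 15, k, 7), (r, 8, p, r, 3, w, 18), (r, 8, p, r, 3, w, 40), (r, 8, p, r, 3, w, 7), (r, 8, p, r, 34, q, 18), (r, 8, p, r, 34, q, 40), (r, 8, p, r, 34, q, 7), (r, 8, p, r, 37, w, 18), (r, 8, p, r, 37, w, 40), (r, 8, p, r, 37, w, 7), (w, 23, p, q, 15, k, 18), (w, 23, p, q, 15, k, 40), (w, 23, p, q, 15, k, 7), (w, 23, p, q, 3, w, 18), (w, 23, p, q, 3, w, 40), (w, 23, p, q, 3, w, 7), (w, 23, p, q, 34, q, 18), (w, 23, p, q, 34, q, 40), (w, 23, p, q, 34, q, 7), (w, 23, p, q, 37, w, 18), (w, 23, p, q, 37, w, 40), (w, 23, p, q, 37, w, 7), (w, 30, p, r, 15, k, 18), (w, 30, p, r, 15, k, 40), (w, 30, p, r, 15, k, 7), (w, 30, p, r, 3, w, 18), (w, 30, p, r, 3, w, 40), (w, 30, p, r, 3, w, 7), (w, 30, p, r, 34, q, 18), (w, 30, p, r, 34, q, 40), (w, 30, p, r, 34, q, 7), (w, 30, p, r, 37, w, 18), (w, 30, p, r, 37, w, 40), (w, 30, p, r, 37, w, 7)}.
Apply σ_{G ≥ 14}; surviving tuples: {(a, 14, p, m, 15, k, 18), (a, 14, p, m, 15, k, 40), (a, 14, p, m, 15, k, 7), (a, 14, p, m, 3, w, 18), (a, 14, p, m, 3, w, 40), (a, 14, p, m, 3, w, 7), (a, 14, p, m, 34, q, 18), (a, 14, p, m, 34, q, 40), (a, 14, p, m, 34, q, 7), (a, 14, p, m, 37, w, 18), (a, 14, p, m, 37, w, 40), (a, 14, p, m, 37, w, 7), (c, 17, p, w, 15, k, 18), (c, 17, p, w, 15, k, 40), (c, 17, p, w, 15, k, 7), (c, 17, p, w, 3, w, 18), (c, 17, p, w, 3, w, 40), (c, 17, p, w, 3, w, 7), (c, 17, p, w, 34, q, 18), (c, 17, p, w, 34, q, 40), (c, 17, p, w, 34, q, 7), (c, 17, p, w, 37, w, 18), (c, 17, p, w, 37, w, 40), (c, 17, p, w, 37, w, 7), (w, 23, p, q, 15, k, 18), (w, 23, p, q, 15, k, 40), (w, 23, p, q, 15, k, 7), (w, 23, p, q, 3, w, 18), (w, 23, p, q, 3, w, 40), (w, 23, p, q, 3, w, 7), (w, 23, p, q, 34, q, 18), (w, 23, p, q, 34, q, 40), (w, 23, p, q, 34, q, 7), (w, 23, p, q, 37, w, 18), (w, 23, p, q, 37, w, 40), (w, 23, p, q, 37, w, 7), (w, 30, p, r, 15, k, 18), (w, 30, p, r, 15, k, 40), (w, 30, p, r, 15, k, 7), (w, 30, p, r, 3, w, 18), (w, 30, p, r, 3, w, 40), (w, 30, p, r, 3, w, 7), (w, 30, p, r, 34, q, 18), (w, 30, p, r, 34, q, 40), (w, 30, p, r, 34, q, 7), (w, 30, p, r, 37, w, 18), (w, 30, p, r, 37, w, 40), (w, 30, p, r, 37, w, 7)}
Apply σ_{E = k}; surviving tuples: {(a, 14, p, m, 15, k, 18), (a, 14, p, m, 15, k, 40), (a, 14, p, m, 15, k, 7), (c, 17, p, w, 15, k, 18), (c, 17, p, w, 15, k, 40), (c, 17, p, w, 15, k, 7), (w, 23, p, q, 15, k, 18), (w, 23, p, q, 15, k, 40), (w, 23, p, q, 15, k, 7), (w, 30, p, r, 15, k, 18), (w, 30, p, r, 15, k, 40), (w, 30, p, r, 15, k, 7)}
Projecting to A, D, C: {(p, 18, m), (p, 18, q), (p, 18, r), (p, 18, w), (p, 40, m), (p, 40, q), (p, 40, r), (p, 40, w), (p, 7, m), (p, 7, q), (p, 7, r), (p, 7, w)}

{(p, 18, m), (p, 18, q), (p, 18, r), (p, 18, w), (p, 40, m), (p, 40, q), (p, 40, r), (p, 40, w), (p, 7, m), (p, 7, q), (p, 7, r), (p, 7, w)}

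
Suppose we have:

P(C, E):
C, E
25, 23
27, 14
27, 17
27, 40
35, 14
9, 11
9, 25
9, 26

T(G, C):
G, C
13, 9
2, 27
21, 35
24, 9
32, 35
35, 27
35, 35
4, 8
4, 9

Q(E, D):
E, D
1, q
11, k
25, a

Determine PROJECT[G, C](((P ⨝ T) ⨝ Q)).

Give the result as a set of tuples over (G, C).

{(13, 9), (24, 9), (4, 9)}

P ⋈ T (natural join on C): {(27, 14, 2), (27, 14, 35), (27, 17, 2), (27, 17, 35), (27, 40, 2), (27, 40, 35), (35, 14, 21), (35, 14, 32), (35, 14, 35), (9, 11, 13), (9, 11, 24), (9, 11, 4), (9, 25, 13), (9, 25, 24), (9, 25, 4), (9, 26, 13), (9, 26, 24), (9, 26, 4)}
(P ⨝ T) ⋈ Q (natural join on E): {(9, 11, 13, k), (9, 11, 24, k), (9, 11, 4, k), (9, 25, 13, a), (9, 25, 24, a), (9, 25, 4, a)}
π_{G, C} gives {(13, 9), (24, 9), (4, 9)} (3 duplicate(s) eliminated).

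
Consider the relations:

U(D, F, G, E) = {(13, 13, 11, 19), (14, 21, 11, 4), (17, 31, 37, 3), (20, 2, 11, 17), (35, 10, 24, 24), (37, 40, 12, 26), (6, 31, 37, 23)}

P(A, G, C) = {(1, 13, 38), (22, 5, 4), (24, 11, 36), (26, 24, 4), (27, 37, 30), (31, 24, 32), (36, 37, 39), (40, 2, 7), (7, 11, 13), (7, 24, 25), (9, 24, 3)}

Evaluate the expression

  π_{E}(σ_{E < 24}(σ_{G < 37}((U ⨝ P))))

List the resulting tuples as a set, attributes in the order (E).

{17, 19, 4}

U ⋈ P (natural join on G): {(13, 13, 11, 19, 24, 36), (13, 13, 11, 19, 7, 13), (14, 21, 11, 4, 24, 36), (14, 21, 11, 4, 7, 13), (17, 31, 37, 3, 27, 30), (17, 31, 37, 3, 36, 39), (20, 2, 11, 17, 24, 36), (20, 2, 11, 17, 7, 13), (35, 10, 24, 24, 26, 4), (35, 10, 24, 24, 31, 32), (35, 10, 24, 24, 7, 25), (35, 10, 24, 24, 9, 3), (6, 31, 37, 23, 27, 30), (6, 31, 37, 23, 36, 39)}
σ[G < 37]: keep tuples satisfying G < 37 → {(13, 13, 11, 19, 24, 36), (13, 13, 11, 19, 7, 13), (14, 21, 11, 4, 24, 36), (14, 21, 11, 4, 7, 13), (20, 2, 11, 17, 24, 36), (20, 2, 11, 17, 7, 13), (35, 10, 24, 24, 26, 4), (35, 10, 24, 24, 31, 32), (35, 10, 24, 24, 7, 25), (35, 10, 24, 24, 9, 3)}
σ[E < 24]: keep tuples satisfying E < 24 → {(13, 13, 11, 19, 24, 36), (13, 13, 11, 19, 7, 13), (14, 21, 11, 4, 24, 36), (14, 21, 11, 4, 7, 13), (20, 2, 11, 17, 24, 36), (20, 2, 11, 17, 7, 13)}
π[E]: project onto (E) (3 duplicate(s) eliminated) → {17, 19, 4}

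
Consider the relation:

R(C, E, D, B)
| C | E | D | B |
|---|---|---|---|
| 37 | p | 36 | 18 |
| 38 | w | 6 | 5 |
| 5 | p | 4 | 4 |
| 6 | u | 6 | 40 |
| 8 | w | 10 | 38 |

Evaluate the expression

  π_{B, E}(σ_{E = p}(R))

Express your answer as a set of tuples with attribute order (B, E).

Filtering on E = p leaves {(37, p, 36, 18), (5, p, 4, 4)}.
Keep only column(s) B, E: {(18, p), (4, p)}

{(18, p), (4, p)}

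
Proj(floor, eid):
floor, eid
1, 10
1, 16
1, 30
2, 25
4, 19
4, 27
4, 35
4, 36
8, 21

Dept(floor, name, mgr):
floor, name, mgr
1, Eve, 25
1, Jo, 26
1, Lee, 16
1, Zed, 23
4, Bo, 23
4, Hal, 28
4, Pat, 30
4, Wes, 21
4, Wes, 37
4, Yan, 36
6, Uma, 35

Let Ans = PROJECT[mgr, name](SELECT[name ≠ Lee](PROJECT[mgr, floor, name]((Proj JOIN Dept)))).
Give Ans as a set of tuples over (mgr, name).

{(21, Wes), (23, Bo), (23, Zed), (25, Eve), (26, Jo), (28, Hal), (30, Pat), (36, Yan), (37, Wes)}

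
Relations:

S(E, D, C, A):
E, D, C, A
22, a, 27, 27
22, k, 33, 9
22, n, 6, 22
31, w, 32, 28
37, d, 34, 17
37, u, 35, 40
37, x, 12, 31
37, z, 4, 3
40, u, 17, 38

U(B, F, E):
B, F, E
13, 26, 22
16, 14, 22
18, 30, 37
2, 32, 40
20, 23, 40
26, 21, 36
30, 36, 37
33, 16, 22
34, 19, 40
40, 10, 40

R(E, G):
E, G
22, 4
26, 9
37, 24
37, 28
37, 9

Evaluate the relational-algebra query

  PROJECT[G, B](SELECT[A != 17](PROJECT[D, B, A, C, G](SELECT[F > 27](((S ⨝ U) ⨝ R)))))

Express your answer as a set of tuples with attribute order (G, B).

{(24, 18), (24, 30), (28, 18), (28, 30), (9, 18), (9, 30)}

Natural join on E: {(22, a, 27, 27, 13, 26), (22, a, 27, 27, 16, 14), (22, a, 27, 27, 33, 16), (22, k, 33, 9, 13, 26), (22, k, 33, 9, 16, 14), (22, k, 33, 9, 33, 16), (22, n, 6, 22, 13, 26), (22, n, 6, 22, 16, 14), (22, n, 6, 22, 33, 16), (37, d, 34, 17, 18, 30), (37, d, 34, 17, 30, 36), (37, u, 35, 40, 18, 30), (37, u, 35, 40, 30, 36), (37, x, 12, 31, 18, 30), (37, x, 12, 31, 30, 36), (37, z, 4, 3, 18, 30), (37, z, 4, 3, 30, 36), (40, u, 17, 38, 2, 32), (40, u, 17, 38, 20, 23), (40, u, 17, 38, 34, 19), (40, u, 17, 38, 40, 10)}
Natural join on E: {(22, a, 27, 27, 13, 26, 4), (22, a, 27, 27, 16, 14, 4), (22, a, 27, 27, 33, 16, 4), (22, k, 33, 9, 13, 26, 4), (22, k, 33, 9, 16, 14, 4), (22, k, 33, 9, 33, 16, 4), (22, n, 6, 22, 13, 26, 4), (22, n, 6, 22, 16, 14, 4), (22, n, 6, 22, 33, 16, 4), (37, d, 34, 17, 18, 30, 24), (37, d, 34, 17, 18, 30, 28), (37, d, 34, 17, 18, 30, 9), (37, d, 34, 17, 30, 36, 24), (37, d, 34, 17, 30, 36, 28), (37, d, 34, 17, 30, 36, 9), (37, u, 35, 40, 18, 30, 24), (37, u, 35, 40, 18, 30, 28), (37, u, 35, 40, 18, 30, 9), (37, u, 35, 40, 30, 36, 24), (37, u, 35, 40, 30, 36, 28), (37, u, 35, 40, 30, 36, 9), (37, x, 12, 31, 18, 30, 24), (37, x, 12, 31, 18, 30, 28), (37, x, 12, 31, 18, 30, 9), (37, x, 12, 31, 30, 36, 24), (37, x, 12, 31, 30, 36, 28), (37, x, 12, 31, 30, 36, 9), (37, z, 4, 3, 18, 30, 24), (37, z, 4, 3, 18, 30, 28), (37, z, 4, 3, 18, 30, 9), (37, z, 4, 3, 30, 36, 24), (37, z, 4, 3, 30, 36, 28), (37, z, 4, 3, 30, 36, 9)}
σ[F > 27]: keep tuples satisfying F > 27 → {(37, d, 34, 17, 18, 30, 24), (37, d, 34, 17, 18, 30, 28), (37, d, 34, 17, 18, 30, 9), (37, d, 34, 17, 30, 36, 24), (37, d, 34, 17, 30, 36, 28), (37, d, 34, 17, 30, 36, 9), (37, u, 35, 40, 18, 30, 24), (37, u, 35, 40, 18, 30, 28), (37, u, 35, 40, 18, 30, 9), (37, u, 35, 40, 30, 36, 24), (37, u, 35, 40, 30, 36, 28), (37, u, 35, 40, 30, 36, 9), (37, x, 12, 31, 18, 30, 24), (37, x, 12, 31, 18, 30, 28), (37, x, 12, 31, 18, 30, 9), (37, x, 12, 31, 30, 36, 24), (37, x, 12, 31, 30, 36, 28), (37, x, 12, 31, 30, 36, 9), (37, z, 4, 3, 18, 30, 24), (37, z, 4, 3, 18, 30, 28), (37, z, 4, 3, 18, 30, 9), (37, z, 4, 3, 30, 36, 24), (37, z, 4, 3, 30, 36, 28), (37, z, 4, 3, 30, 36, 9)}
Keep only column(s) D, B, A, C, G: {(d, 18, 17, 34, 24), (d, 18, 17, 34, 28), (d, 18, 17, 34, 9), (d, 30, 17, 34, 24), (d, 30, 17, 34, 28), (d, 30, 17, 34, 9), (u, 18, 40, 35, 24), (u, 18, 40, 35, 28), (u, 18, 40, 35, 9), (u, 30, 40, 35, 24), (u, 30, 40, 35, 28), (u, 30, 40, 35, 9), (x, 18, 31, 12, 24), (x, 18, 31, 12, 28), (x, 18, 31, 12, 9), (x, 30, 31, 12, 24), (x, 30, 31, 12, 28), (x, 30, 31, 12, 9), (z, 18, 3, 4, 24), (z, 18, 3, 4, 28), (z, 18, 3, 4, 9), (z, 30, 3, 4, 24), (z, 30, 3, 4, 28), (z, 30, 3, 4, 9)}
σ[A != 17]: keep tuples satisfying A != 17 → {(u, 18, 40, 35, 24), (u, 18, 40, 35, 28), (u, 18, 40, 35, 9), (u, 30, 40, 35, 24), (u, 30, 40, 35, 28), (u, 30, 40, 35, 9), (x, 18, 31, 12, 24), (x, 18, 31, 12, 28), (x, 18, 31, 12, 9), (x, 30, 31, 12, 24), (x, 30, 31, 12, 28), (x, 30, 31, 12, 9), (z, 18, 3, 4, 24), (z, 18, 3, 4, 28), (z, 18, 3, 4, 9), (z, 30, 3, 4, 24), (z, 30, 3, 4, 28), (z, 30, 3, 4, 9)}
Keep only column(s) G, B (12 duplicate(s) eliminated): {(24, 18), (24, 30), (28, 18), (28, 30), (9, 18), (9, 30)}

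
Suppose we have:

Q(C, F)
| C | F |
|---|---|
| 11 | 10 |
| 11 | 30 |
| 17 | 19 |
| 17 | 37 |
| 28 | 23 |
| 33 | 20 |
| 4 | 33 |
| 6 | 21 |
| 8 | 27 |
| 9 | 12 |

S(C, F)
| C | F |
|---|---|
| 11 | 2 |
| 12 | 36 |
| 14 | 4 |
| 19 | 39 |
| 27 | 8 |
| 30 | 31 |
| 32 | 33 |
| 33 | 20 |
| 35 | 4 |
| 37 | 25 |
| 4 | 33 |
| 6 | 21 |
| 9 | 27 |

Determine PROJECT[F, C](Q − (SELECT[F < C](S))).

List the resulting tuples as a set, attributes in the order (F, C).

{(10, 11), (12, 9), (19, 17), (21, 6), (23, 28), (27, 8), (30, 11), (33, 4), (37, 17)}

Apply σ_{F < C}; surviving tuples: {(11, 2), (14, 4), (27, 8), (33, 20), (35, 4), (37, 25)}
Difference: {(11, 10), (11, 30), (17, 19), (17, 37), (28, 23), (33, 20), (4, 33), (6, 21), (8, 27), (9, 12)} with {(11, 2), (14, 4), (27, 8), (33, 20), (35, 4), (37, 25)} → {(11, 10), (11, 30), (17, 19), (17, 37), (28, 23), (4, 33), (6, 21), (8, 27), (9, 12)}
π_{F, C} gives {(10, 11), (12, 9), (19, 17), (21, 6), (23, 28), (27, 8), (30, 11), (33, 4), (37, 17)}.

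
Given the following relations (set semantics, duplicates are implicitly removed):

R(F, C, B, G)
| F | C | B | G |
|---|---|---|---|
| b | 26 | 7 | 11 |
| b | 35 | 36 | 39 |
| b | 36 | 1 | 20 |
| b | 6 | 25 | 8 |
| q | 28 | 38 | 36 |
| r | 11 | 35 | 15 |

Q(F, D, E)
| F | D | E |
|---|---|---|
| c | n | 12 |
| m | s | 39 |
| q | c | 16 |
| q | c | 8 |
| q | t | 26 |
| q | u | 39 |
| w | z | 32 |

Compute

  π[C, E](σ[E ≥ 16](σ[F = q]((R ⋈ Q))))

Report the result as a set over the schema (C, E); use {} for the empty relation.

{(28, 16), (28, 26), (28, 39)}

Joining R and Q on F yields {(q, 28, 38, 36, c, 16), (q, 28, 38, 36, c, 8), (q, 28, 38, 36, t, 26), (q, 28, 38, 36, u, 39)}.
Apply σ_{F = q}; surviving tuples: {(q, 28, 38, 36, c, 16), (q, 28, 38, 36, c, 8), (q, 28, 38, 36, t, 26), (q, 28, 38, 36, u, 39)}
Apply σ_{E ≥ 16}; surviving tuples: {(q, 28, 38, 36, c, 16), (q, 28, 38, 36, t, 26), (q, 28, 38, 36, u, 39)}
Projecting to C, E: {(28, 16), (28, 26), (28, 39)}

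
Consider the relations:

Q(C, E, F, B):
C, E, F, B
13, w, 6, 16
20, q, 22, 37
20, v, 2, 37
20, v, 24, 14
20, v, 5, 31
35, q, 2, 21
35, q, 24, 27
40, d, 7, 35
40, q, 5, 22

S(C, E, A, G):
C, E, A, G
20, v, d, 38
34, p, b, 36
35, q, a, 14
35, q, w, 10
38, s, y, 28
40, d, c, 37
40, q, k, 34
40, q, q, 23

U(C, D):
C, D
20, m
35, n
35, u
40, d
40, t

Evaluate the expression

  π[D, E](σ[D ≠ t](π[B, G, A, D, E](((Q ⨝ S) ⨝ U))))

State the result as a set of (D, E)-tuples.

Natural join on C, E: {(20, v, 2, 37, d, 38), (20, v, 24, 14, d, 38), (20, v, 5, 31, d, 38), (35, q, 2, 21, a, 14), (35, q, 2, 21, w, 10), (35, q, 24, 27, a, 14), (35, q, 24, 27, w, 10), (40, d, 7, 35, c, 37), (40, q, 5, 22, k, 34), (40, q, 5, 22, q, 23)}
Natural join on C: {(20, v, 2, 37, d, 38, m), (20, v, 24, 14, d, 38, m), (20, v, 5, 31, d, 38, m), (35, q, 2, 21, a, 14, n), (35, q, 2, 21, a, 14, u), (35, q, 2, 21, w, 10, n), (35, q, 2, 21, w, 10, u), (35, q, 24, 27, a, 14, n), (35, q, 24, 27, a, 14, u), (35, q, 24, 27, w, 10, n), (35, q, 24, 27, w, 10, u), (40, d, 7, 35, c, 37, d), (40, d, 7, 35, c, 37, t), (40, q, 5, 22, k, 34, d), (40, q, 5, 22, k, 34, t), (40, q, 5, 22, q, 23, d), (40, q, 5, 22, q, 23, t)}
Projecting to B, G, A, D, E: {(14, 38, d, m, v), (21, 10, w, n, q), (21, 10, w, u, q), (21, 14, a, n, q), (21, 14, a, u, q), (22, 23, q, d, q), (22, 23, q, t, q), (22, 34, k, d, q), (22, 34, k, t, q), (27, 10, w, n, q), (27, 10, w, u, q), (27, 14, a, n, q), (27, 14, a, u, q), (31, 38, d, m, v), (35, 37, c, d, d), (35, 37, c, t, d), (37, 38, d, m, v)}
Apply σ_{D ≠ t}; surviving tuples: {(14, 38, d, m, v), (21, 10, w, n, q), (21, 10, w, u, q), (21, 14, a, n, q), (21, 14, a, u, q), (22, 23, q, d, q), (22, 34, k, d, q), (27, 10, w, n, q), (27, 10, w, u, q), (27, 14, a, n, q), (27, 14, a, u, q), (31, 38, d, m, v), (35, 37, c, d, d), (37, 38, d, m, v)}
Projecting to D, E (9 duplicate(s) eliminated): {(d, d), (d, q), (m, v), (n, q), (u, q)}

{(d, d), (d, q), (m, v), (n, q), (u, q)}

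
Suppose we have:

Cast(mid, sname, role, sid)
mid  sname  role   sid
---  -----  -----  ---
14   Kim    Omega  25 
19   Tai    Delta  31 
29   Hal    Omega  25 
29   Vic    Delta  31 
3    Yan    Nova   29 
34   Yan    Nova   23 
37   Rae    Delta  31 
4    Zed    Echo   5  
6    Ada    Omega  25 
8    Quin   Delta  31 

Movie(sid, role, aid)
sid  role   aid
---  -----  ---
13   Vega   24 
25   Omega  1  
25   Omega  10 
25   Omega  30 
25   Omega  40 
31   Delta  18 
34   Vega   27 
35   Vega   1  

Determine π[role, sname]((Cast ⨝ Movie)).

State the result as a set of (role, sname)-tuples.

Cast ⋈ Movie (natural join on role, sid): {(14, Kim, Omega, 25, 1), (14, Kim, Omega, 25, 10), (14, Kim, Omega, 25, 30), (14, Kim, Omega, 25, 40), (19, Tai, Delta, 31, 18), (29, Hal, Omega, 25, 1), (29, Hal, Omega, 25, 10), (29, Hal, Omega, 25, 30), (29, Hal, Omega, 25, 40), (29, Vic, Delta, 31, 18), (37, Rae, Delta, 31, 18), (6, Ada, Omega, 25, 1), (6, Ada, Omega, 25, 10), (6, Ada, Omega, 25, 30), (6, Ada, Omega, 25, 40), (8, Quin, Delta, 31, 18)}
Projecting to role, sname (9 duplicate(s) eliminated): {(Delta, Quin), (Delta, Rae), (Delta, Tai), (Delta, Vic), (Omega, Ada), (Omega, Hal), (Omega, Kim)}

{(Delta, Quin), (Delta, Rae), (Delta, Tai), (Delta, Vic), (Omega, Ada), (Omega, Hal), (Omega, Kim)}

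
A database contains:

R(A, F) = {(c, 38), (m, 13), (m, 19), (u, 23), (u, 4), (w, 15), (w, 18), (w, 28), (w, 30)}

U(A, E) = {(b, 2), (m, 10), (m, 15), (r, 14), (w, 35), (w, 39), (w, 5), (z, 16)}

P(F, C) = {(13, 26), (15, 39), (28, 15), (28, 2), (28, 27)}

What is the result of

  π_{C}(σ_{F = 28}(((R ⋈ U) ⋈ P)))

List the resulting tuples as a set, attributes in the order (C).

{15, 2, 27}

Joining R and U on A yields {(m, 13, 10), (m, 13, 15), (m, 19, 10), (m, 19, 15), (w, 15, 35), (w, 15, 39), (w, 15, 5), (w, 18, 35), (w, 18, 39), (w, 18, 5), (w, 28, 35), (w, 28, 39), (w, 28, 5), (w, 30, 35), (w, 30, 39), (w, 30, 5)}.
Joining (R ⋈ U) and P on F yields {(m, 13, 10, 26), (m, 13, 15, 26), (w, 15, 35, 39), (w, 15, 39, 39), (w, 15, 5, 39), (w, 28, 35, 15), (w, 28, 35, 2), (w, 28, 35, 27), (w, 28, 39, 15), (w, 28, 39, 2), (w, 28, 39, 27), (w, 28, 5, 15), (w, 28, 5, 2), (w, 28, 5, 27)}.
Selection F = 28: {(w, 28, 35, 15), (w, 28, 35, 2), (w, 28, 35, 27), (w, 28, 39, 15), (w, 28, 39, 2), (w, 28, 39, 27), (w, 28, 5, 15), (w, 28, 5, 2), (w, 28, 5, 27)}
π_{C} gives {15, 2, 27} (6 duplicate(s) eliminated).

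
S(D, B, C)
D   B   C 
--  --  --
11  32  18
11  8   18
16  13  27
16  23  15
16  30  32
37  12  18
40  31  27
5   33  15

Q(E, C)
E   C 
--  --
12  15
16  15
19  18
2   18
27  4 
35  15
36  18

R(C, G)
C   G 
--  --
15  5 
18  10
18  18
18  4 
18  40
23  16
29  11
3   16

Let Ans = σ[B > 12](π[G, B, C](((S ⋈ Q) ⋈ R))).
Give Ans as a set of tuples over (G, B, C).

Joining S and Q on C yields {(11, 32, 18, 19), (11, 32, 18, 2), (11, 32, 18, 36), (11, 8, 18, 19), (11, 8, 18, 2), (11, 8, 18, 36), (16, 23, 15, 12), (16, 23, 15, 16), (16, 23, 15, 35), (37, 12, 18, 19), (37, 12, 18, 2), (37, 12, 18, 36), (5, 33, 15, 12), (5, 33, 15, 16), (5, 33, 15, 35)}.
Joining (S ⋈ Q) and R on C yields {(11, 32, 18, 19, 10), (11, 32, 18, 19, 18), (11, 32, 18, 19, 4), (11, 32, 18, 19, 40), (11, 32, 18, 2, 10), (11, 32, 18, 2, 18), (11, 32, 18, 2, 4), (11, 32, 18, 2, 40), (11, 32, 18, 36, 10), (11, 32, 18, 36, 18), (11, 32, 18, 36, 4), (11, 32, 18, 36, 40), (11, 8, 18, 19, 10), (11, 8, 18, 19, 18), (11, 8, 18, 19, 4), (11, 8, 18, 19, 40), (11, 8, 18, 2, 10), (11, 8, 18, 2, 18), (11, 8, 18, 2, 4), (11, 8, 18, 2, 40), (11, 8, 18, 36, 10), (11, 8, 18, 36, 18), (11, 8, 18, 36, 4), (11, 8, 18, 36, 40), (16, 23, 15, 12, 5), (16, 23, 15, 16, 5), (16, 23, 15, 35, 5), (37, 12, 18, 19, 10), (37, 12, 18, 19, 18), (37, 12, 18, 19, 4), (37, 12, 18, 19, 40), (37, 12, 18, 2, 10), (37, 12, 18, 2, 18), (37, 12, 18, 2, 4), (37, 12, 18, 2, 40), (37, 12, 18, 36, 10), (37, 12, 18, 36, 18), (37, 12, 18, 36, 4), (37, 12, 18, 36, 40), (5, 33, 15, 12, 5), (5, 33, 15, 16, 5), (5, 33, 15, 35, 5)}.
Projecting to G, B, C (28 duplicate(s) eliminated): {(10, 12, 18), (10, 32, 18), (10, 8, 18), (18, 12, 18), (18, 32, 18), (18, 8, 18), (4, 12, 18), (4, 32, 18), (4, 8, 18), (40, 12, 18), (40, 32, 18), (40, 8, 18), (5, 23, 15), (5, 33, 15)}
σ[B > 12]: keep tuples satisfying B > 12 → {(10, 32, 18), (18, 32, 18), (4, 32, 18), (40, 32, 18), (5, 23, 15), (5, 33, 15)}

{(10, 32, 18), (18, 32, 18), (4, 32, 18), (40, 32, 18), (5, 23, 15), (5, 33, 15)}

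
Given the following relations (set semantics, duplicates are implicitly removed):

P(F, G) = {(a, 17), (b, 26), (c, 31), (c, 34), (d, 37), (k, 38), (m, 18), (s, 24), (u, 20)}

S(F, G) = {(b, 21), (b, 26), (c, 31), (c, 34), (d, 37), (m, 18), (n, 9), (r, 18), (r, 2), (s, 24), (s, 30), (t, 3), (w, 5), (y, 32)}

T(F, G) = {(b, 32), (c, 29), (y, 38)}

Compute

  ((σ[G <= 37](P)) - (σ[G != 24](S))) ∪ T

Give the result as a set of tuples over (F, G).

{(a, 17), (b, 32), (c, 29), (s, 24), (u, 20), (y, 38)}

Selection G <= 37: {(a, 17), (b, 26), (c, 31), (c, 34), (d, 37), (m, 18), (s, 24), (u, 20)}
Selection G != 24: {(b, 21), (b, 26), (c, 31), (c, 34), (d, 37), (m, 18), (n, 9), (r, 18), (r, 2), (s, 30), (t, 3), (w, 5), (y, 32)}
Taking the difference: {(a, 17), (s, 24), (u, 20)}
Taking the union: {(a, 17), (b, 32), (c, 29), (s, 24), (u, 20), (y, 38)}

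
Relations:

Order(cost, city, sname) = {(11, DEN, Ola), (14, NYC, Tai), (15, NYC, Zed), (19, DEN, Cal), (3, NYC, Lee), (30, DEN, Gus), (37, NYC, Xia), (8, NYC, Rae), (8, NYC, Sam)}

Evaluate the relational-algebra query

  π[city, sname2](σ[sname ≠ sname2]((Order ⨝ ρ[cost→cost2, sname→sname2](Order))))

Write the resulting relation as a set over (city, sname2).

{(DEN, Cal), (DEN, Gus), (DEN, Ola), (NYC, Lee), (NYC, Rae), (NYC, Sam), (NYC, Tai), (NYC, Xia), (NYC, Zed)}

ρ[cost→cost2, sname→sname2]: schema becomes (cost2, city, sname2); tuples unchanged.
Natural join on city: {(11, DEN, Ola, 11, Ola), (11, DEN, Ola, 19, Cal), (11, DEN, Ola, 30, Gus), (14, NYC, Tai, 14, Tai), (14, NYC, Tai, 15, Zed), (14, NYC, Tai, 3, Lee), (14, NYC, Tai, 37, Xia), (14, NYC, Tai, 8, Rae), (14, NYC, Tai, 8, Sam), (15, NYC, Zed, 14, Tai), (15, NYC, Zed, 15, Zed), (15, NYC, Zed, 3, Lee), (15, NYC, Zed, 37, Xia), (15, NYC, Zed, 8, Rae), (15, NYC, Zed, 8, Sam), (19, DEN, Cal, 11, Ola), (19, DEN, Cal, 19, Cal), (19, DEN, Cal, 30, Gus), (3, NYC, Lee, 14, Tai), (3, NYC, Lee, 15, Zed), (3, NYC, Lee, 3, Lee), (3, NYC, Lee, 37, Xia), (3, NYC, Lee, 8, Rae), (3, NYC, Lee, 8, Sam), (30, DEN, Gus, 11, Ola), (30, DEN, Gus, 19, Cal), (30, DEN, Gus, 30, Gus), (37, NYC, Xia, 14, Tai), (37, NYC, Xia, 15, Zed), (37, NYC, Xia, 3, Lee), (37, NYC, Xia, 37, Xia), (37, NYC, Xia, 8, Rae), (37, NYC, Xia, 8, Sam), (8, NYC, Rae, 14, Tai), (8, NYC, Rae, 15, Zed), (8, NYC, Rae, 3, Lee), (8, NYC, Rae, 37, Xia), (8, NYC, Rae, 8, Rae), (8, NYC, Rae, 8, Sam), (8, NYC, Sam, 14, Tai), (8, NYC, Sam, 15, Zed), (8, NYC, Sam, 3, Lee), (8, NYC, Sam, 37, Xia), (8, NYC, Sam, 8, Rae), (8, NYC, Sam, 8, Sam)}
Filtering on sname ≠ sname2 leaves {(11, DEN, Ola, 19, Cal), (11, DEN, Ola, 30, Gus), (14, NYC, Tai, 15, Zed), (14, NYC, Tai, 3, Lee), (14, NYC, Tai, 37, Xia), (14, NYC, Tai, 8, Rae), (14, NYC, Tai, 8, Sam), (15, NYC, Zed, 14, Tai), (15, NYC, Zed, 3, Lee), (15, NYC, Zed, 37, Xia), (15, NYC, Zed, 8, Rae), (15, NYC, Zed, 8, Sam), (19, DEN, Cal, 11, Ola), (19, DEN, Cal, 30, Gus), (3, NYC, Lee, 14, Tai), (3, NYC, Lee, 15, Zed), (3, NYC, Lee, 37, Xia), (3, NYC, Lee, 8, Rae), (3, NYC, Lee, 8, Sam), (30, DEN, Gus, 11, Ola), (30, DEN, Gus, 19, Cal), (37, NYC, Xia, 14, Tai), (37, NYC, Xia, 15, Zed), (37, NYC, Xia, 3, Lee), (37, NYC, Xia, 8, Rae), (37, NYC, Xia, 8, Sam), (8, NYC, Rae, 14, Tai), (8, NYC, Rae, 15, Zed), (8, NYC, Rae, 3, Lee), (8, NYC, Rae, 37, Xia), (8, NYC, Rae, 8, Sam), (8, NYC, Sam, 14, Tai), (8, NYC, Sam, 15, Zed), (8, NYC, Sam, 3, Lee), (8, NYC, Sam, 37, Xia), (8, NYC, Sam, 8, Rae)}.
π_{city, sname2} gives {(DEN, Cal), (DEN, Gus), (DEN, Ola), (NYC, Lee), (NYC, Rae), (NYC, Sam), (NYC, Tai), (NYC, Xia), (NYC, Zed)} (27 duplicate(s) eliminated).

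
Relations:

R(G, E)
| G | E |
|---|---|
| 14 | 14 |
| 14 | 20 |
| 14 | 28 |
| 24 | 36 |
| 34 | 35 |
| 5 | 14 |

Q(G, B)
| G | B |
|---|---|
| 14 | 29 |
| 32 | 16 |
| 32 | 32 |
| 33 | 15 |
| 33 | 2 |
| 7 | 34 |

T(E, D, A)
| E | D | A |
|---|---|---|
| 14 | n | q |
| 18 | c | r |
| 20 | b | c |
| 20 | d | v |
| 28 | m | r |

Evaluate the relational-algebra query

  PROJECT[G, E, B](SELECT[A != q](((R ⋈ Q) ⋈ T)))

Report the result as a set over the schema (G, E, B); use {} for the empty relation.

{(14, 20, 29), (14, 28, 29)}

Natural join on G: {(14, 14, 29), (14, 20, 29), (14, 28, 29)}
Natural join on E: {(14, 14, 29, n, q), (14, 20, 29, b, c), (14, 20, 29, d, v), (14, 28, 29, m, r)}
σ[A != q]: keep tuples satisfying A != q → {(14, 20, 29, b, c), (14, 20, 29, d, v), (14, 28, 29, m, r)}
Projecting to G, E, B (1 duplicate(s) eliminated): {(14, 20, 29), (14, 28, 29)}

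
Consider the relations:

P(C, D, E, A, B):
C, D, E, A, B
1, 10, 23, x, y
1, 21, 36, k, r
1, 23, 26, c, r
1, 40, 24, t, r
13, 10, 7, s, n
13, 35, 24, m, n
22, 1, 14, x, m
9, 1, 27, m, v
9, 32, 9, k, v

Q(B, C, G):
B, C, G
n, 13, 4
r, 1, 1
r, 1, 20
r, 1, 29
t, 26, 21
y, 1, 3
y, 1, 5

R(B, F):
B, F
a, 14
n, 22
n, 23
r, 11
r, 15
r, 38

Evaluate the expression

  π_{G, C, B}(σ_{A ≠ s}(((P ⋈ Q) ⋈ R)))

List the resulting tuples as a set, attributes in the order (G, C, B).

{(1, 1, r), (20, 1, r), (29, 1, r), (4, 13, n)}

Joining P and Q on C, B yields {(1, 10, 23, x, y, 3), (1, 10, 23, x, y, 5), (1, 21, 36, k, r, 1), (1, 21, 36, k, r, 20), (1, 21, 36, k, r, 29), (1, 23, 26, c, r, 1), (1, 23, 26, c, r, 20), (1, 23, 26, c, r, 29), (1, 40, 24, t, r, 1), (1, 40, 24, t, r, 20), (1, 40, 24, t, r, 29), (13, 10, 7, s, n, 4), (13, 35, 24, m, n, 4)}.
Joining (P ⋈ Q) and R on B yields {(1, 21, 36, k, r, 1, 11), (1, 21, 36, k, r, 1, 15), (1, 21, 36, k, r, 1, 38), (1, 21, 36, k, r, 20, 11), (1, 21, 36, k, r, 20, 15), (1, 21, 36, k, r, 20, 38), (1, 21, 36, k, r, 29, 11), (1, 21, 36, k, r, 29, 15), (1, 21, 36, k, r, 29, 38), (1, 23, 26, c, r, 1, 11), (1, 23, 26, c, r, 1, 15), (1, 23, 26, c, r, 1, 38), (1, 23, 26, c, r, 20, 11), (1, 23, 26, c, r, 20, 15), (1, 23, 26, c, r, 20, 38), (1, 23, 26, c, r, 29, 11), (1, 23, 26, c, r, 29, 15), (1, 23, 26, c, r, 29, 38), (1, 40, 24, t, r, 1, 11), (1, 40, 24, t, r, 1, 15), (1, 40, 24, t, r, 1, 38), (1, 40, 24, t, r, 20, 11), (1, 40, 24, t, r, 20, 15), (1, 40, 24, t, r, 20, 38), (1, 40, 24, t, r, 29, 11), (1, 40, 24, t, r, 29, 15), (1, 40, 24, t, r, 29, 38), (13, 10, 7, s, n, 4, 22), (13, 10, 7, s, n, 4, 23), (13, 35, 24, m, n, 4, 22), (13, 35, 24, m, n, 4, 23)}.
σ[A ≠ s]: keep tuples satisfying A ≠ s → {(1, 21, 36, k, r, 1, 11), (1, 21, 36, k, r, 1, 15), (1, 21, 36, k, r, 1, 38), (1, 21, 36, k, r, 20, 11), (1, 21, 36, k, r, 20, 15), (1, 21, 36, k, r, 20, 38), (1, 21, 36, k, r, 29, 11), (1, 21, 36, k, r, 29, 15), (1, 21, 36, k, r, 29, 38), (1, 23, 26, c, r, 1, 11), (1, 23, 26, c, r, 1, 15), (1, 23, 26, c, r, 1, 38), (1, 23, 26, c, r, 20, 11), (1, 23, 26, c, r, 20, 15), (1, 23, 26, c, r, 20, 38), (1, 23, 26, c, r, 29, 11), (1, 23, 26, c, r, 29, 15), (1, 23, 26, c, r, 29, 38), (1, 40, 24, t, r, 1, 11), (1, 40, 24, t, r, 1, 15), (1, 40, 24, t, r, 1, 38), (1, 40, 24, t, r, 20, 11), (1, 40, 24, t, r, 20, 15), (1, 40, 24, t, r, 20, 38), (1, 40, 24, t, r, 29, 11), (1, 40, 24, t, r, 29, 15), (1, 40, 24, t, r, 29, 38), (13, 35, 24, m, n, 4, 22), (13, 35, 24, m, n, 4, 23)}
Projecting to G, C, B (25 duplicate(s) eliminated): {(1, 1, r), (20, 1, r), (29, 1, r), (4, 13, n)}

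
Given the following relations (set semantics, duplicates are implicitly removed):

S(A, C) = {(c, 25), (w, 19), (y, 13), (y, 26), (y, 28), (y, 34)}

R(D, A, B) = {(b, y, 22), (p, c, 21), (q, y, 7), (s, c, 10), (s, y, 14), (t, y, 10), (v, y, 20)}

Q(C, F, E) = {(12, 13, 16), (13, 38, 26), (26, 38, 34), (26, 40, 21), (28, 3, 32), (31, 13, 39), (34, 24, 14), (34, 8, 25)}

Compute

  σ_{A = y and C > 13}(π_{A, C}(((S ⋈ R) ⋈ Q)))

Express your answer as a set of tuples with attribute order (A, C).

S ⋈ R (natural join on A): {(c, 25, p, 21), (c, 25, s, 10), (y, 13, b, 22), (y, 13, q, 7), (y, 13, s, 14), (y, 13, t, 10), (y, 13, v, 20), (y, 26, b, 22), (y, 26, q, 7), (y, 26, s, 14), (y, 26, t, 10), (y, 26, v, 20), (y, 28, b, 22), (y, 28, q, 7), (y, 28, s, 14), (y, 28, t, 10), (y, 28, v, 20), (y, 34, b, 22), (y, 34, q, 7), (y, 34, s, 14), (y, 34, t, 10), (y, 34, v, 20)}
(S ⋈ R) ⋈ Q (natural join on C): {(y, 13, b, 22, 38, 26), (y, 13, q, 7, 38, 26), (y, 13, s, 14, 38, 26), (y, 13, t, 10, 38, 26), (y, 13, v, 20, 38, 26), (y, 26, b, 22, 38, 34), (y, 26, b, 22, 40, 21), (y, 26, q, 7, 38, 34), (y, 26, q, 7, 40, 21), (y, 26, s, 14, 38, 34), (y, 26, s, 14, 40, 21), (y, 26, t, 10, 38, 34), (y, 26, t, 10, 40, 21), (y, 26, v, 20, 38, 34), (y, 26, v, 20, 40, 21), (y, 28, b, 22, 3, 32), (y, 28, q, 7, 3, 32), (y, 28, s, 14, 3, 32), (y, 28, t, 10, 3, 32), (y, 28, v, 20, 3, 32), (y, 34, b, 22, 24, 14), (y, 34, b, 22, 8, 25), (y, 34, q, 7, 24, 14), (y, 34, q, 7, 8, 25), (y, 34, s, 14, 24, 14), (y, 34, s, 14, 8, 25), (y, 34, t, 10, 24, 14), (y, 34, t, 10, 8, 25), (y, 34, v, 20, 24, 14), (y, 34, v, 20, 8, 25)}
Keep only column(s) A, C (26 duplicate(s) eliminated): {(y, 13), (y, 26), (y, 28), (y, 34)}
Filtering on A = y and C > 13 leaves {(y, 26), (y, 28), (y, 34)}.

{(y, 26), (y, 28), (y, 34)}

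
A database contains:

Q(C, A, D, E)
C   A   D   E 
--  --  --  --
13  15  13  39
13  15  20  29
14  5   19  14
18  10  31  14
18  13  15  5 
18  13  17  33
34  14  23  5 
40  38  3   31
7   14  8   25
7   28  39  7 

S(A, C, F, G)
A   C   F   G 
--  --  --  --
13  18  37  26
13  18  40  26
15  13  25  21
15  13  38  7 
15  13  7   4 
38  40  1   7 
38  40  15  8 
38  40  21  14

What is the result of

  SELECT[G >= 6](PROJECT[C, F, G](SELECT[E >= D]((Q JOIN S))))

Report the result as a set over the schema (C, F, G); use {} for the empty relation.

{(13, 25, 21), (13, 38, 7), (18, 37, 26), (18, 40, 26), (40, 1, 7), (40, 15, 8), (40, 21, 14)}

Natural join on C, A: {(13, 15, 13, 39, 25, 21), (13, 15, 13, 39, 38, 7), (13, 15, 13, 39, 7, 4), (13, 15, 20, 29, 25, 21), (13, 15, 20, 29, 38, 7), (13, 15, 20, 29, 7, 4), (18, 13, 15, 5, 37, 26), (18, 13, 15, 5, 40, 26), (18, 13, 17, 33, 37, 26), (18, 13, 17, 33, 40, 26), (40, 38, 3, 31, 1, 7), (40, 38, 3, 31, 15, 8), (40, 38, 3, 31, 21, 14)}
Filtering on E >= D leaves {(13, 15, 13, 39, 25, 21), (13, 15, 13, 39, 38, 7), (13, 15, 13, 39, 7, 4), (13, 15, 20, 29, 25, 21), (13, 15, 20, 29, 38, 7), (13, 15, 20, 29, 7, 4), (18, 13, 17, 33, 37, 26), (18, 13, 17, 33, 40, 26), (40, 38, 3, 31, 1, 7), (40, 38, 3, 31, 15, 8), (40, 38, 3, 31, 21, 14)}.
π[C, F, G]: project onto (C, F, G) (3 duplicate(s) eliminated) → {(13, 25, 21), (13, 38, 7), (13, 7, 4), (18, 37, 26), (18, 40, 26), (40, 1, 7), (40, 15, 8), (40, 21, 14)}
Filtering on G >= 6 leaves {(13, 25, 21), (13, 38, 7), (18, 37, 26), (18, 40, 26), (40, 1, 7), (40, 15, 8), (40, 21, 14)}.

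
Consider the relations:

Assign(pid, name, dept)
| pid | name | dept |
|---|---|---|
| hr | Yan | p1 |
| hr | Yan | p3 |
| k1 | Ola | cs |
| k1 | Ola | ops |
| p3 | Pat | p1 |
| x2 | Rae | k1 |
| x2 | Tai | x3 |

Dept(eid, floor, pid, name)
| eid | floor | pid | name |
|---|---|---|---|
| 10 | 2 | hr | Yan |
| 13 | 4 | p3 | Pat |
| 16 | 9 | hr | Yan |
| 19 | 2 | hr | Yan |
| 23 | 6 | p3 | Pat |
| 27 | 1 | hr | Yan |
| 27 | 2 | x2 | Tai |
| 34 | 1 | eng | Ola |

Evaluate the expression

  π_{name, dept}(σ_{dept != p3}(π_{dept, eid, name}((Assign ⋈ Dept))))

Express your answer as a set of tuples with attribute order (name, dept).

Natural join on pid, name: {(hr, Yan, p1, 10, 2), (hr, Yan, p1, 16, 9), (hr, Yan, p1, 19, 2), (hr, Yan, p1, 27, 1), (hr, Yan, p3, 10, 2), (hr, Yan, p3, 16, 9), (hr, Yan, p3, 19, 2), (hr, Yan, p3, 27, 1), (p3, Pat, p1, 13, 4), (p3, Pat, p1, 23, 6), (x2, Tai, x3, 27, 2)}
π_{dept, eid, name} gives {(p1, 10, Yan), (p1, 13, Pat), (p1, 16, Yan), (p1, 19, Yan), (p1, 23, Pat), (p1, 27, Yan), (p3, 10, Yan), (p3, 16, Yan), (p3, 19, Yan), (p3, 27, Yan), (x3, 27, Tai)}.
Filtering on dept != p3 leaves {(p1, 10, Yan), (p1, 13, Pat), (p1, 16, Yan), (p1, 19, Yan), (p1, 23, Pat), (p1, 27, Yan), (x3, 27, Tai)}.
π_{name, dept} gives {(Pat, p1), (Tai, x3), (Yan, p1)} (4 duplicate(s) eliminated).

{(Pat, p1), (Tai, x3), (Yan, p1)}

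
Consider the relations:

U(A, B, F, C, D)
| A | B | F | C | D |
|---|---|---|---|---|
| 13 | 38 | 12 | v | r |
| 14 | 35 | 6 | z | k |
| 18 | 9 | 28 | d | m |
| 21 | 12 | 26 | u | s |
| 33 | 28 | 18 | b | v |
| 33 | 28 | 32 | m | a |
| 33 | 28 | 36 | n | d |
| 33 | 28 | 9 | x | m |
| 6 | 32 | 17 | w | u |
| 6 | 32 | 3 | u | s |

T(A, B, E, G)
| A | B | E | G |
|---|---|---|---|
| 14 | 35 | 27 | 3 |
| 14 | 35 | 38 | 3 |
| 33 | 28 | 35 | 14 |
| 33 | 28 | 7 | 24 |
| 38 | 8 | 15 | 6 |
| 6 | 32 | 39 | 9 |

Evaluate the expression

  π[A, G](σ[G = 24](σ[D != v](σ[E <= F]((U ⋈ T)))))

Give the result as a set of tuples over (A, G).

{(33, 24)}

Natural join on A, B: {(14, 35, 6, z, k, 27, 3), (14, 35, 6, z, k, 38, 3), (33, 28, 18, b, v, 35, 14), (33, 28, 18, b, v, 7, 24), (33, 28, 32, m, a, 35, 14), (33, 28, 32, m, a, 7, 24), (33, 28, 36, n, d, 35, 14), (33, 28, 36, n, d, 7, 24), (33, 28, 9, x, m, 35, 14), (33, 28, 9, x, m, 7, 24), (6, 32, 17, w, u, 39, 9), (6, 32, 3, u, s, 39, 9)}
Selection E <= F: {(33, 28, 18, b, v, 7, 24), (33, 28, 32, m, a, 7, 24), (33, 28, 36, n, d, 35, 14), (33, 28, 36, n, d, 7, 24), (33, 28, 9, x, m, 7, 24)}
Selection D != v: {(33, 28, 32, m, a, 7, 24), (33, 28, 36, n, d, 35, 14), (33, 28, 36, n, d, 7, 24), (33, 28, 9, x, m, 7, 24)}
Selection G = 24: {(33, 28, 32, m, a, 7, 24), (33, 28, 36, n, d, 7, 24), (33, 28, 9, x, m, 7, 24)}
Projecting to A, G (2 duplicate(s) eliminated): {(33, 24)}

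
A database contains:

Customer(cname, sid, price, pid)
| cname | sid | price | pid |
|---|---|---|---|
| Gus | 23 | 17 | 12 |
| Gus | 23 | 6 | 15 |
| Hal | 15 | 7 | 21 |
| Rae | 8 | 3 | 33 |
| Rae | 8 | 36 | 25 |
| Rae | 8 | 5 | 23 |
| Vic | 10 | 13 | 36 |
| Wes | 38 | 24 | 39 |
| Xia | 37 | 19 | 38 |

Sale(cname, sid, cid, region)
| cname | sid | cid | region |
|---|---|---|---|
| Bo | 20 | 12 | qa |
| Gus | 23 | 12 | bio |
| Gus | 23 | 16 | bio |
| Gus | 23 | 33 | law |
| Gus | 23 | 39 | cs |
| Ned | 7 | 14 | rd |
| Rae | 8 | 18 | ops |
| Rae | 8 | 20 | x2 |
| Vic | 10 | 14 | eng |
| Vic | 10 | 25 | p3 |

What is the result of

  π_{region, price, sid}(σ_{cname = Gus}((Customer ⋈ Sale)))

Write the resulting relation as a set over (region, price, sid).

{(bio, 17, 23), (bio, 6, 23), (cs, 17, 23), (cs, 6, 23), (law, 17, 23), (law, 6, 23)}

Customer ⋈ Sale (natural join on cname, sid): {(Gus, 23, 17, 12, 12, bio), (Gus, 23, 17, 12, 16, bio), (Gus, 23, 17, 12, 33, law), (Gus, 23, 17, 12, 39, cs), (Gus, 23, 6, 15, 12, bio), (Gus, 23, 6, 15, 16, bio), (Gus, 23, 6, 15, 33, law), (Gus, 23, 6, 15, 39, cs), (Rae, 8, 3, 33, 18, ops), (Rae, 8, 3, 33, 20, x2), (Rae, 8, 36, 25, 18, ops), (Rae, 8, 36, 25, 20, x2), (Rae, 8, 5, 23, 18, ops), (Rae, 8, 5, 23, 20, x2), (Vic, 10, 13, 36, 14, eng), (Vic, 10, 13, 36, 25, p3)}
σ[cname = Gus]: keep tuples satisfying cname = Gus → {(Gus, 23, 17, 12, 12, bio), (Gus, 23, 17, 12, 16, bio), (Gus, 23, 17, 12, 33, law), (Gus, 23, 17, 12, 39, cs), (Gus, 23, 6, 15, 12, bio), (Gus, 23, 6, 15, 16, bio), (Gus, 23, 6, 15, 33, law), (Gus, 23, 6, 15, 39, cs)}
Keep only column(s) region, price, sid (2 duplicate(s) eliminated): {(bio, 17, 23), (bio, 6, 23), (cs, 17, 23), (cs, 6, 23), (law, 17, 23), (law, 6, 23)}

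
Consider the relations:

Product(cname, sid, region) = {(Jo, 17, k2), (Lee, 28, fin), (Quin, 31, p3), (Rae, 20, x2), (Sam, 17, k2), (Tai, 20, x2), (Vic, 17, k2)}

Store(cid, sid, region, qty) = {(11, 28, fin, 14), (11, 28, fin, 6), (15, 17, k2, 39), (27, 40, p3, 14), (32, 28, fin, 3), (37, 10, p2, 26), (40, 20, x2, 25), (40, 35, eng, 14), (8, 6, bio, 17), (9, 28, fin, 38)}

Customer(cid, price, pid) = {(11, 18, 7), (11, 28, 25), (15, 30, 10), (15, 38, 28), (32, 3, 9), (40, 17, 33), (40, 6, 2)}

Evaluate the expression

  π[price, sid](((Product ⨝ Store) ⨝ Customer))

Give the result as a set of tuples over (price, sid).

{(17, 20), (18, 28), (28, 28), (3, 28), (30, 17), (38, 17), (6, 20)}

Joining Product and Store on sid, region yields {(Jo, 17, k2, 15, 39), (Lee, 28, fin, 11, 14), (Lee, 28, fin, 11, 6), (Lee, 28, fin, 32, 3), (Lee, 28, fin, 9, 38), (Rae, 20, x2, 40, 25), (Sam, 17, k2, 15, 39), (Tai, 20, x2, 40, 25), (Vic, 17, k2, 15, 39)}.
Joining (Product ⨝ Store) and Customer on cid yields {(Jo, 17, k2, 15, 39, 30, 10), (Jo, 17, k2, 15, 39, 38, 28), (Lee, 28, fin, 11, 14, 18, 7), (Lee, 28, fin, 11, 14, 28, 25), (Lee, 28, fin, 11, 6, 18, 7), (Lee, 28, fin, 11, 6, 28, 25), (Lee, 28, fin, 32, 3, 3, 9), (Rae, 20, x2, 40, 25, 17, 33), (Rae, 20, x2, 40, 25, 6, 2), (Sam, 17, k2, 15, 39, 30, 10), (Sam, 17, k2, 15, 39, 38, 28), (Tai, 20, x2, 40, 25, 17, 33), (Tai, 20, x2, 40, 25, 6, 2), (Vic, 17, k2, 15, 39, 30, 10), (Vic, 17, k2, 15, 39, 38, 28)}.
Keep only column(s) price, sid (8 duplicate(s) eliminated): {(17, 20), (18, 28), (28, 28), (3, 28), (30, 17), (38, 17), (6, 20)}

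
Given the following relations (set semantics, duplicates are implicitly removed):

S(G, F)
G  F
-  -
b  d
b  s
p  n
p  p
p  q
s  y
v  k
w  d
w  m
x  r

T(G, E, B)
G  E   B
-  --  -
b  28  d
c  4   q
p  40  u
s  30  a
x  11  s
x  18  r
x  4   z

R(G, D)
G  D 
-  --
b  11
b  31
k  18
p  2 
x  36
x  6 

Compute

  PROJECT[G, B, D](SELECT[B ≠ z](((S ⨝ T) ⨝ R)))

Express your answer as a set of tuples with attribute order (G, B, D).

{(b, d, 11), (b, d, 31), (p, u, 2), (x, r, 36), (x, r, 6), (x, s, 36), (x, s, 6)}

S ⋈ T (natural join on G): {(b, d, 28, d), (b, s, 28, d), (p, n, 40, u), (p, p, 40, u), (p, q, 40, u), (s, y, 30, a), (x, r, 11, s), (x, r, 18, r), (x, r, 4, z)}
(S ⨝ T) ⋈ R (natural join on G): {(b, d, 28, d, 11), (b, d, 28, d, 31), (b, s, 28, d, 11), (b, s, 28, d, 31), (p, n, 40, u, 2), (p, p, 40, u, 2), (p, q, 40, u, 2), (x, r, 11, s, 36), (x, r, 11, s, 6), (x, r, 18, r, 36), (x, r, 18, r, 6), (x, r, 4, z, 36), (x, r, 4, z, 6)}
Filtering on B ≠ z leaves {(b, d, 28, d, 11), (b, d, 28, d, 31), (b, s, 28, d, 11), (b, s, 28, d, 31), (p, n, 40, u, 2), (p, p, 40, u, 2), (p, q, 40, u, 2), (x, r, 11, s, 36), (x, r, 11, s, 6), (x, r, 18, r, 36), (x, r, 18, r, 6)}.
Keep only column(s) G, B, D (4 duplicate(s) eliminated): {(b, d, 11), (b, d, 31), (p, u, 2), (x, r, 36), (x, r, 6), (x, s, 36), (x, s, 6)}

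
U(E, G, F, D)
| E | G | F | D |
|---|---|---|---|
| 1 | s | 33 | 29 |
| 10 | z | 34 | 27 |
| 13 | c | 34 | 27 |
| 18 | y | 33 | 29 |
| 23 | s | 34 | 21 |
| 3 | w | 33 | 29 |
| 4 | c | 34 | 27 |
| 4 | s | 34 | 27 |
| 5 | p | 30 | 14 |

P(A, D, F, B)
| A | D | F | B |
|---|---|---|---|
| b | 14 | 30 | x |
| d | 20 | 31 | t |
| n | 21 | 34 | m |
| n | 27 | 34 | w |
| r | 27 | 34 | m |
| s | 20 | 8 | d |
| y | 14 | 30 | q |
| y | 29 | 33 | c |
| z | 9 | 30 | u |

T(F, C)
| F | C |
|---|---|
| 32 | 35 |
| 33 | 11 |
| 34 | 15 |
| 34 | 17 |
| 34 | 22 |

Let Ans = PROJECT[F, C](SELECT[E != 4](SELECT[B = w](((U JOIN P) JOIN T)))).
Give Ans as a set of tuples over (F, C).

{(34, 15), (34, 17), (34, 22)}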